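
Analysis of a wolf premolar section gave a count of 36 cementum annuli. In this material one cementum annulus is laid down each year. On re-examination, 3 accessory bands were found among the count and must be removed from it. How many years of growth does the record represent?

True cementum annulus count = 36 − 3 = 33.
At one cementum annulus per year, that is 33 years.

33 years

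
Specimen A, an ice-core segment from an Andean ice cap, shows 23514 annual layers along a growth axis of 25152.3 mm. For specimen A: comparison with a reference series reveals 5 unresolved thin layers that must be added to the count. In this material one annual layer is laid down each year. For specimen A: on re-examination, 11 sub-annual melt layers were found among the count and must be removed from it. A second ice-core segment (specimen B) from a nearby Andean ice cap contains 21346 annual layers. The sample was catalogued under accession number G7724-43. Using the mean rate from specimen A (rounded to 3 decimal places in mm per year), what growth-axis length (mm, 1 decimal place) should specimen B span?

Specimen A: adjusted count: 23514 − 11 + 5 = 23508 annual layers.
A: Extension rate ≈ 25152.3 / 23508 = 1.070 mm/yr.
For B, 1.070 mm/year × 21346 years = 22840.2 mm.

22840.2 mm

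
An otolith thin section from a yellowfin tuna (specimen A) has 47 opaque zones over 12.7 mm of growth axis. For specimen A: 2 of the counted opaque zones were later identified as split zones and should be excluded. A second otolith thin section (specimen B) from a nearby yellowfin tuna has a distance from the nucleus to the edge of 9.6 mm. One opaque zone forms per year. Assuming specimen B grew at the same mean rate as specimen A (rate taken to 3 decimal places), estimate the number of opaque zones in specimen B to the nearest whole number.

Specimen A: after corrections the count is 47 − 2 = 45 opaque zones.
A: 12.7 mm over 45 years gives 12.7 / 45 ≈ 0.282 mm/year.
Specimen B: 9.6 mm / 0.282 mm per year = 34.04 years ≈ 34 opaque zones.

34 opaque zones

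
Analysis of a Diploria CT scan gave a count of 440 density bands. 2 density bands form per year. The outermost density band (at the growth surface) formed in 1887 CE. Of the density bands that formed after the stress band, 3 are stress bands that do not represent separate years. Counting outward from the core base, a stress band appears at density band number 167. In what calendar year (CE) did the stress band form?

440 − 167 = 273 density bands lie beyond the stress band toward the growth surface.
Excluding 3 false density bands: 273 − 3 = 270.
Dividing by 2 density bands per year: 270 / 2 = 135 years.
1887 − 135 = 1752 CE.

1752 CE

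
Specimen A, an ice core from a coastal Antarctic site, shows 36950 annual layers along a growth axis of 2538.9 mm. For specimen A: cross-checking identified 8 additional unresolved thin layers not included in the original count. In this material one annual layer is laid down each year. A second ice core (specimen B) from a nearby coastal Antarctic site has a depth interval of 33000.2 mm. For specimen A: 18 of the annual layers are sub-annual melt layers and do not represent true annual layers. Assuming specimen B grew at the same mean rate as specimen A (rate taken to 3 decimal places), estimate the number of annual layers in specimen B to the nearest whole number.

478264 annual layers

Specimen A: true annual layer count = 36950 − 18 + 8 = 36940.
A: Extension rate ≈ 2538.9 / 36940 = 0.069 mm/yr.
B spans 33000.2 / 0.069 = 478263.77 years ≈ 478264 annual layers.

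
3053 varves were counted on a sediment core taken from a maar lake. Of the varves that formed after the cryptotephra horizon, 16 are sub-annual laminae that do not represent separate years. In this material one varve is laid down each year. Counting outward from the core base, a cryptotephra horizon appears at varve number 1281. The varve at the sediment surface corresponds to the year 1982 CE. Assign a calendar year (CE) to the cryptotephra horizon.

3053 − 1281 = 1772 varves lie beyond the cryptotephra horizon toward the sediment surface.
Excluding 16 false varves: 1772 − 16 = 1756.
The varve at the sediment surface is 1982 CE, so the cryptotephra horizon dates to 1982 − 1756 = 226 CE.

226 CE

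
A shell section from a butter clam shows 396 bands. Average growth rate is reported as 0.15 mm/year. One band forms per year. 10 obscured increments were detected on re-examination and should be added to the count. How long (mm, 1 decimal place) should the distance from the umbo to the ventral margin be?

Correcting the raw count gives 396 + 10 = 406 true bands.
Predicted length = 0.15 mm/year × 406 years = 60.9 mm.

60.9 mm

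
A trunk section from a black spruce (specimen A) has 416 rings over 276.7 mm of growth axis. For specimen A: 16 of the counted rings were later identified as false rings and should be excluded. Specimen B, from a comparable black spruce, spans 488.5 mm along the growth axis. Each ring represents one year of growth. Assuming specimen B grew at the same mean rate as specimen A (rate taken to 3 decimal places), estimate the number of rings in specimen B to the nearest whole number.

Specimen A: adjusted count: 416 − 16 = 400 rings.
A: 276.7 mm over 400 years gives 276.7 / 400 ≈ 0.692 mm per year.
B spans 488.5 / 0.692 = 705.92 years ≈ 706 rings.

706 rings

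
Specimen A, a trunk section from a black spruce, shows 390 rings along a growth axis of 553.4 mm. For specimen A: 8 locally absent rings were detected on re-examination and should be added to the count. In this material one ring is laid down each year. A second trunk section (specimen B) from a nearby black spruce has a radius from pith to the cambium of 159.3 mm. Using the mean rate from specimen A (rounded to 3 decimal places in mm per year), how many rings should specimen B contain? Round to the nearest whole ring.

Specimen A: adjusted count: 390 + 8 = 398 rings.
A: Mean rate = 553.4 mm / 398 years ≈ 1.390 mm per year.
Specimen B: 159.3 mm / 1.390 mm per year = 114.60 years ≈ 115 rings.

115 rings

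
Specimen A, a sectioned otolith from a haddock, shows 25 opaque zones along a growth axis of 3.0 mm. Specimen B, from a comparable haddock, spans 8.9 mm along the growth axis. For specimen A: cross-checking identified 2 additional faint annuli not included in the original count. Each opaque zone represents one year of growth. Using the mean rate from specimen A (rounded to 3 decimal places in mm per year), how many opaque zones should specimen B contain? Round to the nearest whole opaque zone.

80 opaque zones

Specimen A: correcting the raw count gives 25 + 2 = 27 true opaque zones.
A: Mean rate = 3.0 mm / 27 years ≈ 0.111 mm/yr.
For B, 8.9 / 0.111 = 80.18 years ≈ 80 opaque zones.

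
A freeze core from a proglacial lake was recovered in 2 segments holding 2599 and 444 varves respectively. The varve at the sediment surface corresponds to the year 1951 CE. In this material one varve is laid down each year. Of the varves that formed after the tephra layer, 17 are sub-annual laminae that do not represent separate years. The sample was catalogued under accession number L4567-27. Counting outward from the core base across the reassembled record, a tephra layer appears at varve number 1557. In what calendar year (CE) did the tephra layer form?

Total varves = 2599 + 444 = 3043.
Between varve 1557 and the sediment surface there are 3043 − 1557 = 1486 varves.
Removing the 17 false varves leaves 1486 − 17 = 1469 true varves beyond the tephra layer.
Counting back 1469 years from 1951 CE places the tephra layer in 1951 − 1469 = 482 CE.

482 CE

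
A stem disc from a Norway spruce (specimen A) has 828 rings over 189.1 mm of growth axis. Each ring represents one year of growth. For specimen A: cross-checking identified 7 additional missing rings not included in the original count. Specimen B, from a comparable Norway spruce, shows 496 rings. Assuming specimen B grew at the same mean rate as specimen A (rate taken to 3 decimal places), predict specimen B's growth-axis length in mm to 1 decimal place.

112.1 mm

Specimen A: true ring count = 828 + 7 = 835.
A: Extension rate ≈ 189.1 / 835 = 0.226 mm/year.
For B, 0.226 mm/year × 496 years = 112.1 mm.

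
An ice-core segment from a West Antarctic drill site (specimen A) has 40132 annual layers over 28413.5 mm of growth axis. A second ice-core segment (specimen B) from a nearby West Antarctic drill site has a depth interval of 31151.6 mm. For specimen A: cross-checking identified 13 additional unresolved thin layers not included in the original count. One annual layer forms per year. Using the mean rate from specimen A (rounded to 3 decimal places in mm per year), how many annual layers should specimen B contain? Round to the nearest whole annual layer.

Specimen A: adjusted count: 40132 + 13 = 40145 annual layers.
A: Extension rate ≈ 28413.5 / 40145 = 0.708 mm/yr.
For B, 31151.6 / 0.708 = 43999.44 years ≈ 43999 annual layers.

43999 annual layers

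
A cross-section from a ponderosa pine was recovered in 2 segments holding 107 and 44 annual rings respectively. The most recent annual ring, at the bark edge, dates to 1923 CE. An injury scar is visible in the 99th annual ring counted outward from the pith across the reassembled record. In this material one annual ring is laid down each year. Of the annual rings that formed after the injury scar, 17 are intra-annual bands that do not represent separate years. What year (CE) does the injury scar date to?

1888 CE

Total annual rings = 107 + 44 = 151.
Between annual ring 99 and the bark edge there are 151 − 99 = 52 annual rings.
Excluding 17 false annual rings: 52 − 17 = 35.
1923 − 35 = 1888 CE.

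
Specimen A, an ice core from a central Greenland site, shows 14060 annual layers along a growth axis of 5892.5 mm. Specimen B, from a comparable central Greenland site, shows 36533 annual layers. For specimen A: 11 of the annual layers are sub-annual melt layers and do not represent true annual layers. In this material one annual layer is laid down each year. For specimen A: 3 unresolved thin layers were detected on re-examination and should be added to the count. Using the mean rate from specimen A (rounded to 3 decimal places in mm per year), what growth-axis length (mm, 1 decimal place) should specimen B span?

15307.3 mm

Specimen A: after corrections the count is 14060 − 11 + 3 = 14052 annual layers.
A: 5892.5 mm over 14052 years gives 5892.5 / 14052 ≈ 0.419 mm/year.
B's length ≈ 0.419 × 36533 = 15307.3 mm.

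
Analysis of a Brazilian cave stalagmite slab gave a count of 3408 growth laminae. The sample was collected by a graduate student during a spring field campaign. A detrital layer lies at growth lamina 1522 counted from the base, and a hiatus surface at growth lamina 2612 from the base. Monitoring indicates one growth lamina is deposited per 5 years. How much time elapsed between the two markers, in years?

5450 years

Separation: 2612 − 1522 = 1090 growth laminae.
Multiplying by 5 years per growth lamina: 1090 × 5 = 5450 years.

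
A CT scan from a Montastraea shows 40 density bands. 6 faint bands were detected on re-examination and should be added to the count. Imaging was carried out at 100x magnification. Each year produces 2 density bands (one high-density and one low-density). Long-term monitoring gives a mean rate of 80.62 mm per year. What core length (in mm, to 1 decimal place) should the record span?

Adjusted count: 40 + 6 = 46 density bands.
46 density bands at 2 per year is 46 / 2 = 23 years.
Length ≈ 80.62 × 23 = 1854.3 mm.

1854.3 mm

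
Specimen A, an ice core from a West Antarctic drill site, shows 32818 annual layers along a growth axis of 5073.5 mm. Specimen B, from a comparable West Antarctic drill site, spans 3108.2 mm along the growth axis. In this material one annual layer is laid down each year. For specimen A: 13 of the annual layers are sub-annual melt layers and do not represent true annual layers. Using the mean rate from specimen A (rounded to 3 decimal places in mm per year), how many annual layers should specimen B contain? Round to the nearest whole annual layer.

Specimen A: true annual layer count = 32818 − 13 = 32805.
A: Mean rate = 5073.5 mm / 32805 years ≈ 0.155 mm/year.
For B, 3108.2 / 0.155 = 20052.90 years ≈ 20053 annual layers.

20053 annual layers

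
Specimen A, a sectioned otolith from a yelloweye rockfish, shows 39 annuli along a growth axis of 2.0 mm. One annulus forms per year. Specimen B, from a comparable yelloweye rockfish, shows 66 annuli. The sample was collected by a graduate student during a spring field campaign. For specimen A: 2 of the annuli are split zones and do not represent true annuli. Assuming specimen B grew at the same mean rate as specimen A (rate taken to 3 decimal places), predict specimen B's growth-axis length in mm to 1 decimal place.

3.6 mm

Specimen A: correcting the raw count gives 39 − 2 = 37 true annuli.
A: 2.0 mm over 37 years gives 2.0 / 37 ≈ 0.054 mm per year.
Length of B = 0.054 × 66 = 3.6 mm.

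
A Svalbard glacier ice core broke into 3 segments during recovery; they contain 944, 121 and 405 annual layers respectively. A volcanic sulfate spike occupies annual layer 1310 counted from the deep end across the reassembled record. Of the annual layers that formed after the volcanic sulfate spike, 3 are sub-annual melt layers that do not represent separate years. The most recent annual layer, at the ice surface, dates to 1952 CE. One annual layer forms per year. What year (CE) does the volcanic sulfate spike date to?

1795 CE

Total annual layers = 944 + 121 + 405 = 1470.
Between annual layer 1310 and the ice surface there are 1470 − 1310 = 160 annual layers.
Excluding 3 false annual layers: 160 − 3 = 157.
Counting back 157 years from 1952 CE places the volcanic sulfate spike in 1952 − 157 = 1795 CE.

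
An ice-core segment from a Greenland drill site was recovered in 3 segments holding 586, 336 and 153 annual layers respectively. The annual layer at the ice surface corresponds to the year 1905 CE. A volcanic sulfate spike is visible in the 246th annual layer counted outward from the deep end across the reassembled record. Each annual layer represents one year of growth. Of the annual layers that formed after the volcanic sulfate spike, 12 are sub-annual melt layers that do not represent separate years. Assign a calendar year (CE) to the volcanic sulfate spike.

1088 CE

Total annual layers = 586 + 336 + 153 = 1075.
The volcanic sulfate spike sits at annual layer 246 from the deep end, so 1075 − 246 = 829 annual layers formed after it.
Removing the 12 false annual layers leaves 829 − 12 = 817 true annual layers beyond the volcanic sulfate spike.
1905 − 817 = 1088 CE.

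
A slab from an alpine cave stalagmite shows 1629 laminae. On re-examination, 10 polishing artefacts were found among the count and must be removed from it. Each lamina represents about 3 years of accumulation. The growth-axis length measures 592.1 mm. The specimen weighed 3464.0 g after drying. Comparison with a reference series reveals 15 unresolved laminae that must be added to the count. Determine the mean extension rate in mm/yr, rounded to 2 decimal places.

Adjusted count: 1629 − 10 + 15 = 1634 laminae.
Multiplying by 3 years per lamina: 1634 × 3 = 4902 years.
Mean rate = 592.1 mm / 4902 years ≈ 0.12 mm/yr.

0.12 mm/yr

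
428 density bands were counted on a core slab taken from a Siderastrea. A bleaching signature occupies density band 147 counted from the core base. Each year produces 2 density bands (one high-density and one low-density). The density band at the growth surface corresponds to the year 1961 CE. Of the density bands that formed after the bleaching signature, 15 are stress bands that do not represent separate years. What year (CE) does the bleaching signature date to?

1828 CE

The bleaching signature sits at density band 147 from the core base, so 428 − 147 = 281 density bands formed after it.
281 − 15 false = 266 true density bands after the bleaching signature.
With 2 density bands per year, 266 / 2 = 133 years.
Counting back 133 years from 1961 CE places the bleaching signature in 1961 − 133 = 1828 CE.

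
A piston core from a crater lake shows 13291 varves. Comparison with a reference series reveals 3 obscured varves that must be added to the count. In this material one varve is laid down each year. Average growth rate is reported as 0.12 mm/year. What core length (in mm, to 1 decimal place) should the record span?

1595.3 mm

After corrections the count is 13291 + 3 = 13294 varves.
13294 years at 0.12 mm/year gives 0.12 × 13294 = 1595.3 mm.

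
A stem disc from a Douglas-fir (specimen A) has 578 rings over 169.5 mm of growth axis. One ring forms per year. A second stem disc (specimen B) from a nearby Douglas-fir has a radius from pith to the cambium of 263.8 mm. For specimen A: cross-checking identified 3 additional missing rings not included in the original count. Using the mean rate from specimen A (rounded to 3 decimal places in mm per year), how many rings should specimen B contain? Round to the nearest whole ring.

903 rings

Specimen A: true ring count = 578 + 3 = 581.
A: Extension rate ≈ 169.5 / 581 = 0.292 mm/yr.
Specimen B: 263.8 mm / 0.292 mm per year = 903.42 years ≈ 903 rings.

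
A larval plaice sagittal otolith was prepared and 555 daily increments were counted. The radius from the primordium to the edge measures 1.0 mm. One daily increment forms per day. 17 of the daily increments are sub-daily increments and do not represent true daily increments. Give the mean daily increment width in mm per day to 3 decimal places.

0.002 mm per day

After corrections the count is 555 − 17 = 538 daily increments.
Extension rate ≈ 1.0 / 538 = 0.002 mm per day.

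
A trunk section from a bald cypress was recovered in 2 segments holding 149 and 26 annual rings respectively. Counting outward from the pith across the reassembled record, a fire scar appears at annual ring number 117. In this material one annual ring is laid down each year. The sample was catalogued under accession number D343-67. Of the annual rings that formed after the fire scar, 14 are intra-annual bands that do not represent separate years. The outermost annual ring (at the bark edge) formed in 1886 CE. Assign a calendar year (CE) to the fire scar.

1842 CE

Total annual rings = 149 + 26 = 175.
175 − 117 = 58 annual rings lie beyond the fire scar toward the bark edge.
58 − 14 false = 44 true annual rings after the fire scar.
Counting back 44 years from 1886 CE places the fire scar in 1886 − 44 = 1842 CE.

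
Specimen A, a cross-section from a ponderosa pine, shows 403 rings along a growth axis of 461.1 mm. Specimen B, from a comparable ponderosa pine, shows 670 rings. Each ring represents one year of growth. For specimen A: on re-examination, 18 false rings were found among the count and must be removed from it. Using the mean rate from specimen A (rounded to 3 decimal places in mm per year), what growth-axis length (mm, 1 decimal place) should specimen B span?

802.7 mm

Specimen A: true ring count = 403 − 18 = 385.
A: Mean rate = 461.1 mm / 385 years ≈ 1.198 mm per year.
For B, 1.198 mm/year × 670 years = 802.7 mm.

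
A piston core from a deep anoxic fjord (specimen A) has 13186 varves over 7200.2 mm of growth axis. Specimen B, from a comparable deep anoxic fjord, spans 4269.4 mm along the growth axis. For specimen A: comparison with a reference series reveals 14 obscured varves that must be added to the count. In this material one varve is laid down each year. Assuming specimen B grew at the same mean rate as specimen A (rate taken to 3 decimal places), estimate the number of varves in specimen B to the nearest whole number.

Specimen A: adjusted count: 13186 + 14 = 13200 varves.
A: Mean rate = 7200.2 mm / 13200 years ≈ 0.545 mm per year.
Specimen B: 4269.4 mm / 0.545 mm per year = 7833.76 years ≈ 7834 varves.

7834 varves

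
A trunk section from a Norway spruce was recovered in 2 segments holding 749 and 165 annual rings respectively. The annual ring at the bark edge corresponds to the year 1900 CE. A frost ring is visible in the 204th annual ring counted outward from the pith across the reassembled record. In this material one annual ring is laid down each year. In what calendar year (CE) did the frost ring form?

Total annual rings = 749 + 165 = 914.
914 − 204 = 710 annual rings lie beyond the frost ring toward the bark edge.
Counting back 710 years from 1900 CE places the frost ring in 1900 − 710 = 1190 CE.

1190 CE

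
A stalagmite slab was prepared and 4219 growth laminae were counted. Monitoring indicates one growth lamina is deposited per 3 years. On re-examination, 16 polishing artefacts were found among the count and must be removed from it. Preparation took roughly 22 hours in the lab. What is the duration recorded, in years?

After corrections the count is 4219 − 16 = 4203 growth laminae.
4203 growth laminae at 3 years each span 4203 × 3 = 12609 years.

12609 years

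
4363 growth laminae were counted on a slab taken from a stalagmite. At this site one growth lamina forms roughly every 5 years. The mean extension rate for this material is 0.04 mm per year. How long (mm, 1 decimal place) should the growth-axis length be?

At 5 years per growth lamina, 4363 × 5 = 21815 years.
21815 years at 0.04 mm/year gives 0.04 × 21815 = 872.6 mm.

872.6 mm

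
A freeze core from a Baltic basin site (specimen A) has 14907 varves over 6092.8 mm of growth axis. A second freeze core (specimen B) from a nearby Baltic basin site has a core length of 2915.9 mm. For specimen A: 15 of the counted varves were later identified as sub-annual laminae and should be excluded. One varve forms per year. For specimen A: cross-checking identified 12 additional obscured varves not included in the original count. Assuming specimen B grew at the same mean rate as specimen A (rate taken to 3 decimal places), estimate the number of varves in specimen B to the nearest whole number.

Specimen A: correcting the raw count gives 14907 − 15 + 12 = 14904 true varves.
A: Mean rate = 6092.8 mm / 14904 years ≈ 0.409 mm per year.
Specimen B: 2915.9 mm / 0.409 mm per year = 7129.34 years ≈ 7129 varves.

7129 varves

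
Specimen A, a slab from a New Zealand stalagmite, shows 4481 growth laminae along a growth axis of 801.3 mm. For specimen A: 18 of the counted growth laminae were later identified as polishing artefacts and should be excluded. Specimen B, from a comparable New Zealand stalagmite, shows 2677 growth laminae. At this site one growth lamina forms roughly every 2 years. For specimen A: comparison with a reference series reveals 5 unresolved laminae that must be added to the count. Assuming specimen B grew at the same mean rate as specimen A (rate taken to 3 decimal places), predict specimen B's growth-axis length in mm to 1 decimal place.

Specimen A: adjusted count: 4481 − 18 + 5 = 4468 growth laminae.
Specimen A: multiplying by 2 years per growth lamina: 4468 × 2 = 8936 years.
A: Extension rate ≈ 801.3 / 8936 = 0.090 mm per year.
Specimen B: multiplying by 2 years per growth lamina: 2677 × 2 = 5354 years. For B, 0.090 mm/year × 5354 years = 481.9 mm.

481.9 mm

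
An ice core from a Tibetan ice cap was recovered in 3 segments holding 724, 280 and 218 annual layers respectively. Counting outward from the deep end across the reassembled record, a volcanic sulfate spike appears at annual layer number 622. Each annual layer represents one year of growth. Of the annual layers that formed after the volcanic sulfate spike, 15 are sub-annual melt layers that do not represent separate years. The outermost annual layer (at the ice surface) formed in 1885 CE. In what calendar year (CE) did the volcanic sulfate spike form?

1300 CE

Total annual layers = 724 + 280 + 218 = 1222.
Between annual layer 622 and the ice surface there are 1222 − 622 = 600 annual layers.
Excluding 15 false annual layers: 600 − 15 = 585.
The annual layer at the ice surface is 1885 CE, so the volcanic sulfate spike dates to 1885 − 585 = 1300 CE.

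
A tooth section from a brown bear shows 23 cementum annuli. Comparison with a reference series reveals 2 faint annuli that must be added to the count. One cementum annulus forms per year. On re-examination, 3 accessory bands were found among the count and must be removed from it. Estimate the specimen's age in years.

Adjusted count: 23 − 3 + 2 = 22 cementum annuli.
At one cementum annulus per year, that is 22 years.

22 yr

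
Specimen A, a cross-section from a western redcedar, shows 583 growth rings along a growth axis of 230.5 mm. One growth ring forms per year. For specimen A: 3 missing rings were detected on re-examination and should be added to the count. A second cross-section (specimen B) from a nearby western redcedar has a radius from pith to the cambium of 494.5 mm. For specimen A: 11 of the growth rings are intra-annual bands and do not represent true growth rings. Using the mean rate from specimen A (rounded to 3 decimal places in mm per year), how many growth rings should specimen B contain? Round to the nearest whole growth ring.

1233 growth rings

Specimen A: true growth ring count = 583 − 11 + 3 = 575.
A: Extension rate ≈ 230.5 / 575 = 0.401 mm per year.
For B, 494.5 / 0.401 = 1233.17 years ≈ 1233 growth rings.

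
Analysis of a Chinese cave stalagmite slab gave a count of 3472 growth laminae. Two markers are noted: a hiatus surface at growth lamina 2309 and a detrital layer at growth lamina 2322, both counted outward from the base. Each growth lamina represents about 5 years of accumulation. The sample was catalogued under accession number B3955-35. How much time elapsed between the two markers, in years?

65 years

Separation: 2322 − 2309 = 13 growth laminae.
Multiplying by 5 years per growth lamina: 13 × 5 = 65 years.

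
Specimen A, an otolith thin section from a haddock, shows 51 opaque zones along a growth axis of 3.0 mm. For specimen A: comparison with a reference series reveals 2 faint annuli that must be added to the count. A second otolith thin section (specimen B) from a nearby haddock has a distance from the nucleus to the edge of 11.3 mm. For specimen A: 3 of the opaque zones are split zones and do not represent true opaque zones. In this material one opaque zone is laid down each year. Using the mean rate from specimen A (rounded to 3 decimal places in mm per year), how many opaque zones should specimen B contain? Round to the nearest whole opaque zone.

Specimen A: true opaque zone count = 51 − 3 + 2 = 50.
A: Mean rate = 3.0 mm / 50 years ≈ 0.060 mm/yr.
For B, 11.3 / 0.060 = 188.33 years ≈ 188 opaque zones.

188 opaque zones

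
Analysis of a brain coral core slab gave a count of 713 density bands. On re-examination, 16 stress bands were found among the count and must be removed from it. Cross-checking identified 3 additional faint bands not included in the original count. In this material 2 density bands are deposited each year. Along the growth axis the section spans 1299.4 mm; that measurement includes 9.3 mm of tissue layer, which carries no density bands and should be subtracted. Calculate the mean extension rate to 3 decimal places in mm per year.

Correcting the raw count gives 713 − 16 + 3 = 700 true density bands.
With 2 density bands per year, 700 / 2 = 350 years.
Net length = 1299.4 − 9.3 = 1290.1 mm.
Mean rate = 1290.1 mm / 350 years ≈ 3.686 mm per year.

3.686 mm per year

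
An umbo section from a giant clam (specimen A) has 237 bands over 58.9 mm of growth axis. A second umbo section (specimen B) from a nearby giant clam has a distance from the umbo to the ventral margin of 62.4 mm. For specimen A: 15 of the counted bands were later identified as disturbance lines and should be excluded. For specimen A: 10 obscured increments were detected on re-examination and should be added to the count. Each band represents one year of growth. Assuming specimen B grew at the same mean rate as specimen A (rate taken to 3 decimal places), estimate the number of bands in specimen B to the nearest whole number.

Specimen A: correcting the raw count gives 237 − 15 + 10 = 232 true bands.
A: 58.9 mm over 232 years gives 58.9 / 232 ≈ 0.254 mm per year.
For B, 62.4 / 0.254 = 245.67 years ≈ 246 bands.

246 bands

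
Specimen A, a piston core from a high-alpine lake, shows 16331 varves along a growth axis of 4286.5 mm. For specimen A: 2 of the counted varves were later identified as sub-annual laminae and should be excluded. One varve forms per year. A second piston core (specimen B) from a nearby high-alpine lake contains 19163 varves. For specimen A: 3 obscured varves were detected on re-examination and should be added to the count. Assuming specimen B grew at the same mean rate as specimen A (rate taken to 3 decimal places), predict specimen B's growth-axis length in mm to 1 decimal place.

Specimen A: true varve count = 16331 − 2 + 3 = 16332.
A: Mean rate = 4286.5 mm / 16332 years ≈ 0.262 mm/yr.
B's length ≈ 0.262 × 19163 = 5020.7 mm.

5020.7 mm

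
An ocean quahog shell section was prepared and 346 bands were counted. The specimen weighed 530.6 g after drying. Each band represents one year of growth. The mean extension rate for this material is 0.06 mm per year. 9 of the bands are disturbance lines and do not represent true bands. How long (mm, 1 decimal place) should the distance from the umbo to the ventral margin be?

After corrections the count is 346 − 9 = 337 bands.
Predicted length = 0.06 mm/year × 337 years = 20.2 mm.

20.2 mm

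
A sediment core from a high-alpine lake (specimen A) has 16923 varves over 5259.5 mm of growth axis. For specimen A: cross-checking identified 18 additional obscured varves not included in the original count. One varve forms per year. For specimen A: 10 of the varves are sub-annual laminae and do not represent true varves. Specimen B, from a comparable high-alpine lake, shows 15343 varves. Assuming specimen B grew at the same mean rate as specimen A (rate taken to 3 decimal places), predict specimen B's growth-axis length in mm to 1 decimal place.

Specimen A: correcting the raw count gives 16923 − 10 + 18 = 16931 true varves.
A: Mean rate = 5259.5 mm / 16931 years ≈ 0.311 mm/yr.
Length of B = 0.311 × 15343 = 4771.7 mm.

4771.7 mm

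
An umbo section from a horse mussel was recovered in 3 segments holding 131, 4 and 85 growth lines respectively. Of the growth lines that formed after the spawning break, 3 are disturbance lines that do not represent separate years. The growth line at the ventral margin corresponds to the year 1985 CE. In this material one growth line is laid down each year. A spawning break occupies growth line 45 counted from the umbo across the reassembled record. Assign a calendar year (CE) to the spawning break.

Total growth lines = 131 + 4 + 85 = 220.
The spawning break sits at growth line 45 from the umbo, so 220 − 45 = 175 growth lines formed after it.
Removing the 3 false growth lines leaves 175 − 3 = 172 true growth lines beyond the spawning break.
Counting back 172 years from 1985 CE places the spawning break in 1985 − 172 = 1813 CE.

1813 CE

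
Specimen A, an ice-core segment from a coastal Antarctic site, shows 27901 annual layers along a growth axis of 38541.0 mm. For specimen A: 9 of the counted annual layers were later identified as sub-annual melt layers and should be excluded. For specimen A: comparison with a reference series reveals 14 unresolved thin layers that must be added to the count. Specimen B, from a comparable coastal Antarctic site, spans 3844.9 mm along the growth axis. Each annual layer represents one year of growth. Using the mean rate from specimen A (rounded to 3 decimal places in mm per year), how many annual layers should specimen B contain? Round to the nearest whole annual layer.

Specimen A: adjusted count: 27901 − 9 + 14 = 27906 annual layers.
A: 38541.0 mm over 27906 years gives 38541.0 / 27906 ≈ 1.381 mm/yr.
B spans 3844.9 / 1.381 = 2784.14 years ≈ 2784 annual layers.

2784 annual layers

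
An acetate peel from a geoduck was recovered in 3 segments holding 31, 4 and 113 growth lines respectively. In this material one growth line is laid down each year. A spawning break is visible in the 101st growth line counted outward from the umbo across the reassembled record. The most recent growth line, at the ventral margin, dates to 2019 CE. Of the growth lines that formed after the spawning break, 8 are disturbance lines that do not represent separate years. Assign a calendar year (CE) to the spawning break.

Total growth lines = 31 + 4 + 113 = 148.
The spawning break sits at growth line 101 from the umbo, so 148 − 101 = 47 growth lines formed after it.
Excluding 8 false growth lines: 47 − 8 = 39.
Counting back 39 years from 2019 CE places the spawning break in 2019 − 39 = 1980 CE.

1980 CE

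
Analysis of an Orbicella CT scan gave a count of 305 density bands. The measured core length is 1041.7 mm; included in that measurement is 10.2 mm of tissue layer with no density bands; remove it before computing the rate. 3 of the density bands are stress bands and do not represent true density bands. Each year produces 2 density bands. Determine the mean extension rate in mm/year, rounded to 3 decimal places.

6.831 mm/year

Correcting the raw count gives 305 − 3 = 302 true density bands.
With 2 density bands per year, 302 / 2 = 151 years.
Net length = 1041.7 − 10.2 = 1031.5 mm.
1031.5 mm over 151 years gives 1031.5 / 151 ≈ 6.831 mm/year.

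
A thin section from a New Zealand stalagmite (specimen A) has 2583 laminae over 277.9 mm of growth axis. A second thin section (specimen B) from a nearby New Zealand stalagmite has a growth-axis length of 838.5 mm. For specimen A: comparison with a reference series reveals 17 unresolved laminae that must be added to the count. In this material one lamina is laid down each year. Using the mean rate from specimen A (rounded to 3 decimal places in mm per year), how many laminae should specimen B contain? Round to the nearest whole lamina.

7836 laminae

Specimen A: adjusted count: 2583 + 17 = 2600 laminae.
A: 277.9 mm over 2600 years gives 277.9 / 2600 ≈ 0.107 mm/yr.
Specimen B: 838.5 mm / 0.107 mm per year = 7836.45 years ≈ 7836 laminae.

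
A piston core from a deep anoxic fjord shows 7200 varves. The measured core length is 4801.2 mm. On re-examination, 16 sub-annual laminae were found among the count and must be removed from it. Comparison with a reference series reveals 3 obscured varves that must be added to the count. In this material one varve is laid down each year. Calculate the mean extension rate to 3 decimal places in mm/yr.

Correcting the raw count gives 7200 − 16 + 3 = 7187 true varves.
Extension rate ≈ 4801.2 / 7187 = 0.668 mm/yr.

0.668 mm/yr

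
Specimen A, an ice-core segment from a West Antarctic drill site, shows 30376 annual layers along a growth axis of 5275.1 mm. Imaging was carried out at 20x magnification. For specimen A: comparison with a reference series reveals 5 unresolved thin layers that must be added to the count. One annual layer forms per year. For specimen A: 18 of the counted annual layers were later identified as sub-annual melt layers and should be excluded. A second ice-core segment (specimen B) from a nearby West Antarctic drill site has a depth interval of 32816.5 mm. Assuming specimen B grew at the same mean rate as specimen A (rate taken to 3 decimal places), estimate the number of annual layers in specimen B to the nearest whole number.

188601 annual layers

Specimen A: true annual layer count = 30376 − 18 + 5 = 30363.
A: Mean rate = 5275.1 mm / 30363 years ≈ 0.174 mm/year.
Specimen B: 32816.5 mm / 0.174 mm per year = 188600.57 years ≈ 188601 annual layers.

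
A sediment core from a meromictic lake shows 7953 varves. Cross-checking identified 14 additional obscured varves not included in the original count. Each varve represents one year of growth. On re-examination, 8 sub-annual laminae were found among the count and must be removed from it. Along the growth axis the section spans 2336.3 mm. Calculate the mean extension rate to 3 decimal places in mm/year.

After corrections the count is 7953 − 8 + 14 = 7959 varves.
Extension rate ≈ 2336.3 / 7959 = 0.294 mm/year.

0.294 mm/year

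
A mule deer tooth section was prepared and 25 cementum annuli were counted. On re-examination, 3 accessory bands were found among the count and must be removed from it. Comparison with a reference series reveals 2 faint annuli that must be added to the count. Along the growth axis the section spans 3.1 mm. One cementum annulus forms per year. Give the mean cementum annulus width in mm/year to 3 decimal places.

Correcting the raw count gives 25 − 3 + 2 = 24 true cementum annuli.
Extension rate ≈ 3.1 / 24 = 0.129 mm/year.

0.129 mm/year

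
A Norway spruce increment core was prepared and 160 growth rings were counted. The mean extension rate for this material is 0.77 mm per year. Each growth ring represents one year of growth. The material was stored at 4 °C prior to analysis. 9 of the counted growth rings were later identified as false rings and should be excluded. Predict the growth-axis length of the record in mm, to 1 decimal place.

True growth ring count = 160 − 9 = 151.
Predicted length = 0.77 mm/year × 151 years = 116.3 mm.

116.3 mm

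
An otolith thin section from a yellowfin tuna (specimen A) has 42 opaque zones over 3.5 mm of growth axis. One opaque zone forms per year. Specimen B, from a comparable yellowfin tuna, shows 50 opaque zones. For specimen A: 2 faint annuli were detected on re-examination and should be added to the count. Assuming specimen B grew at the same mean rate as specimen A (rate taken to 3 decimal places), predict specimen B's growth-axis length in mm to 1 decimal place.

4.0 mm

Specimen A: correcting the raw count gives 42 + 2 = 44 true opaque zones.
A: 3.5 mm over 44 years gives 3.5 / 44 ≈ 0.080 mm/year.
For B, 0.080 mm/year × 50 years = 4.0 mm.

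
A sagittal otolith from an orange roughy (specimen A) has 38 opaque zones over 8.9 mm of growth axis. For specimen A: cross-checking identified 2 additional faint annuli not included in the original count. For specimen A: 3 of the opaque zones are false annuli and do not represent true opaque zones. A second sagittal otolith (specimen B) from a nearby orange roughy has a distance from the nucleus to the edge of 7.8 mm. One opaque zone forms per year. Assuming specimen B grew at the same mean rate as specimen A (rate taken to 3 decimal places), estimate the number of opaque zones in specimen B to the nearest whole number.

Specimen A: true opaque zone count = 38 − 3 + 2 = 37.
A: Mean rate = 8.9 mm / 37 years ≈ 0.241 mm/yr.
For B, 7.8 / 0.241 = 32.37 years ≈ 32 opaque zones.

32 opaque zones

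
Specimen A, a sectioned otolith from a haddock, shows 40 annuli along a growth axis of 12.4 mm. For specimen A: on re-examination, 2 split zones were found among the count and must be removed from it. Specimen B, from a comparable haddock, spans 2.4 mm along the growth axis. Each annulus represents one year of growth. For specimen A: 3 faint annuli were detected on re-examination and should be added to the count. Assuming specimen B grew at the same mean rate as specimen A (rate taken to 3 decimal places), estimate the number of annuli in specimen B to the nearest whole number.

Specimen A: correcting the raw count gives 40 − 2 + 3 = 41 true annuli.
A: 12.4 mm over 41 years gives 12.4 / 41 ≈ 0.302 mm/year.
For B, 2.4 / 0.302 = 7.95 years ≈ 8 annuli.

8 annuli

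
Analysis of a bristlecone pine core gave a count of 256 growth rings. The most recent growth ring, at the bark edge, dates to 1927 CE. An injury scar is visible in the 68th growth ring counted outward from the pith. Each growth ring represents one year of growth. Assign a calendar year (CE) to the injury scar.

1739 CE

Between growth ring 68 and the bark edge there are 256 − 68 = 188 growth rings.
1927 − 188 = 1739 CE.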